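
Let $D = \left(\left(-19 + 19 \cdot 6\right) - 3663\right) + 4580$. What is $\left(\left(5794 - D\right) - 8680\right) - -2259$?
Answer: $-1639$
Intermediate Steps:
$D = 1012$ ($D = \left(\left(-19 + 114\right) - 3663\right) + 4580 = \left(95 - 3663\right) + 4580 = -3568 + 4580 = 1012$)
$\left(\left(5794 - D\right) - 8680\right) - -2259 = \left(\left(5794 - 1012\right) - 8680\right) - -2259 = \left(\left(5794 - 1012\right) - 8680\right) + \left(2331 - 72\right) = \left(4782 - 8680\right) + 2259 = -3898 + 2259 = -1639$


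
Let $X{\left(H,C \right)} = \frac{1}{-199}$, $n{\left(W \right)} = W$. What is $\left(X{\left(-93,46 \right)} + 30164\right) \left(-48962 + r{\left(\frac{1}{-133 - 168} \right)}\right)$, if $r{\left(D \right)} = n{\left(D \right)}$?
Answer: $- \frac{88464211478505}{59899} \approx -1.4769 \cdot 10^{9}$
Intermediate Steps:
$r{\left(D \right)} = D$
$X{\left(H,C \right)} = - \frac{1}{199}$
$\left(X{\left(-93,46 \right)} + 30164\right) \left(-48962 + r{\left(\frac{1}{-133 - 168} \right)}\right) = \left(- \frac{1}{199} + 30164\right) \left(-48962 + \frac{1}{-133 - 168}\right) = \frac{6002635 \left(-48962 + \frac{1}{-301}\right)}{199} = \frac{6002635 \left(-48962 - \frac{1}{301}\right)}{199} = \frac{6002635}{199} \left(- \frac{14737563}{301}\right) = - \frac{88464211478505}{59899}$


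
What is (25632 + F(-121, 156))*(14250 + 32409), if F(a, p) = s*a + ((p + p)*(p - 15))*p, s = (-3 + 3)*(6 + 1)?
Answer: 321405109056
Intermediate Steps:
s = 0 (s = 0*7 = 0)
F(a, p) = 2*p**2*(-15 + p) (F(a, p) = 0*a + ((p + p)*(p - 15))*p = 0 + ((2*p)*(-15 + p))*p = 0 + (2*p*(-15 + p))*p = 0 + 2*p**2*(-15 + p) = 2*p**2*(-15 + p))
(25632 + F(-121, 156))*(14250 + 32409) = (25632 + 2*156**2*(-15 + 156))*(14250 + 32409) = (25632 + 2*24336*141)*46659 = (25632 + 6862752)*46659 = 6888384*46659 = 321405109056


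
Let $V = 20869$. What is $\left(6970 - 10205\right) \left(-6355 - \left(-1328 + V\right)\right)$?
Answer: $83773560$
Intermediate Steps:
$\left(6970 - 10205\right) \left(-6355 - \left(-1328 + V\right)\right) = \left(6970 - 10205\right) \left(-6355 + \left(1328 - 20869\right)\right) = - 3235 \left(-6355 + \left(1328 - 20869\right)\right) = - 3235 \left(-6355 - 19541\right) = \left(-3235\right) \left(-25896\right) = 83773560$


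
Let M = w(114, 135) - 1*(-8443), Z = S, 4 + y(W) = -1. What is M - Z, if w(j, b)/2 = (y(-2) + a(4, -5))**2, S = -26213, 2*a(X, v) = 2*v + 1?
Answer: 69673/2 ≈ 34837.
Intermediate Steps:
a(X, v) = 1/2 + v (a(X, v) = (2*v + 1)/2 = (1 + 2*v)/2 = 1/2 + v)
y(W) = -5 (y(W) = -4 - 1 = -5)
Z = -26213
w(j, b) = 361/2 (w(j, b) = 2*(-5 + (1/2 - 5))**2 = 2*(-5 - 9/2)**2 = 2*(-19/2)**2 = 2*(361/4) = 361/2)
M = 17247/2 (M = 361/2 - 1*(-8443) = 361/2 + 8443 = 17247/2 ≈ 8623.5)
M - Z = 17247/2 - 1*(-26213) = 17247/2 + 26213 = 69673/2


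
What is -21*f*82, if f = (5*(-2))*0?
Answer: 0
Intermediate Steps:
f = 0 (f = -10*0 = 0)
-21*f*82 = -21*0*82 = 0*82 = 0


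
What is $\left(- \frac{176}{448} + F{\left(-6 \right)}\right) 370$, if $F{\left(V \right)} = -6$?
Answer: $- \frac{33115}{14} \approx -2365.4$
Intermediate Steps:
$\left(- \frac{176}{448} + F{\left(-6 \right)}\right) 370 = \left(- \frac{176}{448} - 6\right) 370 = \left(\left(-176\right) \frac{1}{448} - 6\right) 370 = \left(- \frac{11}{28} - 6\right) 370 = \left(- \frac{179}{28}\right) 370 = - \frac{33115}{14}$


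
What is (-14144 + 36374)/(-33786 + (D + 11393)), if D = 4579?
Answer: -3705/2969 ≈ -1.2479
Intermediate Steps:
(-14144 + 36374)/(-33786 + (D + 11393)) = (-14144 + 36374)/(-33786 + (4579 + 11393)) = 22230/(-33786 + 15972) = 22230/(-17814) = 22230*(-1/17814) = -3705/2969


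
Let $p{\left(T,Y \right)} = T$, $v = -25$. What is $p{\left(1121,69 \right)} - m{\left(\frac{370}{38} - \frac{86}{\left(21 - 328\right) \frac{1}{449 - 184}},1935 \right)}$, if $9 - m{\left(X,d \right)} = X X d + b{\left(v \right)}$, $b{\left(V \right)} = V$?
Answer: $\frac{464260779045718}{34023889} \approx 1.3645 \cdot 10^{7}$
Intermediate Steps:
$m{\left(X,d \right)} = 34 - d X^{2}$ ($m{\left(X,d \right)} = 9 - \left(X X d - 25\right) = 9 - \left(X^{2} d - 25\right) = 9 - \left(d X^{2} - 25\right) = 9 - \left(-25 + d X^{2}\right) = 34 - d X^{2}$)
$p{\left(1121,69 \right)} - m{\left(\frac{370}{38} - \frac{86}{\left(21 - 328\right) \frac{1}{449 - 184}},1935 \right)} = 1121 - \left(34 - 1935 \left(\frac{370}{38} - \frac{86}{\left(21 - 328\right) \frac{1}{449 - 184}}\right)^{2}\right) = 1121 - \left(34 - 1935 \left(370 \cdot \frac{1}{38} - \frac{86}{\left(-307\right) \frac{1}{265}}\right)^{2}\right) = 1121 - \left(34 - 1935 \left(\frac{185}{19} - \frac{86}{\left(-307\right) \frac{1}{265}}\right)^{2}\right) = 1121 - \left(34 - 1935 \left(\frac{185}{19} - \frac{86}{- \frac{307}{265}}\right)^{2}\right) = 1121 - \left(34 - 1935 \left(\frac{185}{19} - - \frac{22790}{307}\right)^{2}\right) = 1121 - \left(34 - 1935 \left(\frac{185}{19} + \frac{22790}{307}\right)^{2}\right) = 1121 - \left(34 - 1935 \left(\frac{489805}{5833}\right)^{2}\right) = 1121 - \left(34 - 1935 \cdot \frac{239908938025}{34023889}\right) = 1121 - \left(34 - \frac{464223795078375}{34023889}\right) = 1121 - - \frac{464222638266149}{34023889} = 1121 + \frac{464222638266149}{34023889} = \frac{464260779045718}{34023889}$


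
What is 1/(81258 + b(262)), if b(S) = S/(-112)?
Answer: 56/4550317 ≈ 1.2307e-5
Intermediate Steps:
b(S) = -S/112 (b(S) = S*(-1/112) = -S/112)
1/(81258 + b(262)) = 1/(81258 - 1/112*262) = 1/(81258 - 131/56) = 1/(4550317/56) = 56/4550317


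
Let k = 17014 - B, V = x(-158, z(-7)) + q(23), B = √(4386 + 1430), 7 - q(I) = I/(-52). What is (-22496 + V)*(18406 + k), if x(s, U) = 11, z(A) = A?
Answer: -10350016215/13 + 1168833*√1454/26 ≈ -7.9444e+8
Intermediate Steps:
q(I) = 7 + I/52 (q(I) = 7 - I/(-52) = 7 - I*(-1)/52 = 7 - (-1)*I/52 = 7 + I/52)
B = 2*√1454 (B = √5816 = 2*√1454 ≈ 76.263)
V = 959/52 (V = 11 + (7 + (1/52)*23) = 11 + (7 + 23/52) = 11 + 387/52 = 959/52 ≈ 18.442)
k = 17014 - 2*√1454 ≈ 16938.
(-22496 + V)*(18406 + k) = (-22496 + 959/52)*(18406 + (17014 - 2*√1454)) = -1168833*(35420 - 2*√1454)/52 = -10350016215/13 + 1168833*√1454/26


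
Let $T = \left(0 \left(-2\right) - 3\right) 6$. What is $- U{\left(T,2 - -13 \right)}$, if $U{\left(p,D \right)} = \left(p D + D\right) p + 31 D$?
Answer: $-5055$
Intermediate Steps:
$T = -18$ ($T = \left(0 - 3\right) 6 = \left(-3\right) 6 = -18$)
$U{\left(p,D \right)} = 31 D + p \left(D + D p\right)$ ($U{\left(p,D \right)} = \left(D p + D\right) p + 31 D = \left(D + D p\right) p + 31 D = p \left(D + D p\right) + 31 D = 31 D + p \left(D + D p\right)$)
$- U{\left(T,2 - -13 \right)} = - \left(2 - -13\right) \left(31 - 18 + \left(-18\right)^{2}\right) = - \left(2 + 13\right) \left(31 - 18 + 324\right) = - 15 \cdot 337 = \left(-1\right) 5055 = -5055$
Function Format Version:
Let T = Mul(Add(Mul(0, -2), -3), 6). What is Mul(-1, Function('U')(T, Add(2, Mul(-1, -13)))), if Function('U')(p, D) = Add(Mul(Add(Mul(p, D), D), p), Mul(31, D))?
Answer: -5055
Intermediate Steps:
T = -18 (T = Mul(Add(0, -3), 6) = Mul(-3, 6) = -18)
Function('U')(p, D) = Add(Mul(31, D), Mul(p, Add(D, Mul(D, p)))) (Function('U')(p, D) = Add(Mul(Add(Mul(D, p), D), p), Mul(31, D)) = Add(Mul(Add(D, Mul(D, p)), p), Mul(31, D)) = Add(Mul(p, Add(D, Mul(D, p))), Mul(31, D)) = Add(Mul(31, D), Mul(p, Add(D, Mul(D, p)))))
Mul(-1, Function('U')(T, Add(2, Mul(-1, -13)))) = Mul(-1, Mul(Add(2, Mul(-1, -13)), Add(31, -18, Pow(-18, 2)))) = Mul(-1, Mul(Add(2, 13), Add(31, -18, 324))) = Mul(-1, Mul(15, 337)) = Mul(-1, 5055) = -5055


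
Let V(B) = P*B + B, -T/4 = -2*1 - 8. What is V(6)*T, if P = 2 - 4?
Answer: -240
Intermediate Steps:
P = -2
T = 40 (T = -4*(-2*1 - 8) = -4*(-2 - 8) = -4*(-10) = 40)
V(B) = -B (V(B) = -2*B + B = -B)
V(6)*T = -1*6*40 = -6*40 = -240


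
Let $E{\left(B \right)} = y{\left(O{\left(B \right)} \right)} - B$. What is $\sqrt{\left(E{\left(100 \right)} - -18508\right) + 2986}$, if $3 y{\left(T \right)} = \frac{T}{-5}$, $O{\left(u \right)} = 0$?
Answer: $\sqrt{21394} \approx 146.27$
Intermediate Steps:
$y{\left(T \right)} = - \frac{T}{15}$ ($y{\left(T \right)} = \frac{T \frac{1}{-5}}{3} = \frac{T \left(- \frac{1}{5}\right)}{3} = \frac{\left(- \frac{1}{5}\right) T}{3} = - \frac{T}{15}$)
$E{\left(B \right)} = - B$ ($E{\left(B \right)} = \left(- \frac{1}{15}\right) 0 - B = 0 - B = - B$)
$\sqrt{\left(E{\left(100 \right)} - -18508\right) + 2986} = \sqrt{\left(\left(-1\right) 100 - -18508\right) + 2986} = \sqrt{\left(-100 + 18508\right) + 2986} = \sqrt{18408 + 2986} = \sqrt{21394}$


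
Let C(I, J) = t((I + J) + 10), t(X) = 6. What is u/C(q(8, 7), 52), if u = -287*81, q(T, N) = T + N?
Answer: -7749/2 ≈ -3874.5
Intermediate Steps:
q(T, N) = N + T
C(I, J) = 6
u = -23247
u/C(q(8, 7), 52) = -23247/6 = -23247*1/6 = -7749/2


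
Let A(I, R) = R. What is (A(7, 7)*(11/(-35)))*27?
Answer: -297/5 ≈ -59.400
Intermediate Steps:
(A(7, 7)*(11/(-35)))*27 = (7*(11/(-35)))*27 = (7*(11*(-1/35)))*27 = (7*(-11/35))*27 = -11/5*27 = -297/5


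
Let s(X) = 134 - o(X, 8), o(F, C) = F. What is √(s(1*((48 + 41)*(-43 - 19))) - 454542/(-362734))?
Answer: √185958043529685/181367 ≈ 75.188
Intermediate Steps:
s(X) = 134 - X
√(s(1*((48 + 41)*(-43 - 19))) - 454542/(-362734)) = √((134 - (48 + 41)*(-43 - 19)) - 454542/(-362734)) = √((134 - 89*(-62)) - 454542*(-1/362734)) = √((134 - (-5518)) + 227271/181367) = √((134 - 1*(-5518)) + 227271/181367) = √((134 + 5518) + 227271/181367) = √(5652 + 227271/181367) = √(1025313555/181367) = √185958043529685/181367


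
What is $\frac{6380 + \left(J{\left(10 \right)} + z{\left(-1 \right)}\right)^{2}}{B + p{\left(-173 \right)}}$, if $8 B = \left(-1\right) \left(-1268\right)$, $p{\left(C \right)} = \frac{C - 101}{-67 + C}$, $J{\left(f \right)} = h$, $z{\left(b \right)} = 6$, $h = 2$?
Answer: $\frac{773280}{19157} \approx 40.365$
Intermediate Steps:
$J{\left(f \right)} = 2$
$p{\left(C \right)} = \frac{-101 + C}{-67 + C}$
$B = \frac{317}{2}$ ($B = \frac{\left(-1\right) \left(-1268\right)}{8} = \frac{1}{8} \cdot 1268 = \frac{317}{2} \approx 158.5$)
$\frac{6380 + \left(J{\left(10 \right)} + z{\left(-1 \right)}\right)^{2}}{B + p{\left(-173 \right)}} = \frac{6380 + \left(2 + 6\right)^{2}}{\frac{317}{2} + \frac{-101 - 173}{-67 - 173}} = \frac{6380 + 8^{2}}{\frac{317}{2} + \frac{1}{-240} \left(-274\right)} = \frac{6380 + 64}{\frac{317}{2} - - \frac{137}{120}} = \frac{6444}{\frac{317}{2} + \frac{137}{120}} = \frac{6444}{\frac{19157}{120}} = 6444 \cdot \frac{120}{19157} = \frac{773280}{19157}$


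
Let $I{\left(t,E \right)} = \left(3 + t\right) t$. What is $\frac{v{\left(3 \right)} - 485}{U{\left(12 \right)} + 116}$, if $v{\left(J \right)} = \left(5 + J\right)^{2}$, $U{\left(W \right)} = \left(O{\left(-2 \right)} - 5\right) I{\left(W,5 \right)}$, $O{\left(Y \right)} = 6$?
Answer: $- \frac{421}{296} \approx -1.4223$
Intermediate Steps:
$I{\left(t,E \right)} = t \left(3 + t\right)$
$U{\left(W \right)} = W \left(3 + W\right)$ ($U{\left(W \right)} = \left(6 - 5\right) W \left(3 + W\right) = 1 W \left(3 + W\right) = W \left(3 + W\right)$)
$\frac{v{\left(3 \right)} - 485}{U{\left(12 \right)} + 116} = \frac{\left(5 + 3\right)^{2} - 485}{12 \left(3 + 12\right) + 116} = \frac{8^{2} - 485}{12 \cdot 15 + 116} = \frac{64 - 485}{180 + 116} = - \frac{421}{296}$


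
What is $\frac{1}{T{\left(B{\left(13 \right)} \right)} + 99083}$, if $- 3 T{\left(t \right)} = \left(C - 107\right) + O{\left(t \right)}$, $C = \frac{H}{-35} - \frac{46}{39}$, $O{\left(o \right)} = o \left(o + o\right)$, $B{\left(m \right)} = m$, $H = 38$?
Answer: $\frac{4095}{405432662} \approx 1.01 \cdot 10^{-5}$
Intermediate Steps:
$O{\left(o \right)} = 2 o^{2}$ ($O{\left(o \right)} = o 2 o = 2 o^{2}$)
$C = - \frac{3092}{1365}$ ($C = \frac{38}{-35} - \frac{46}{39} = 38 \left(- \frac{1}{35}\right) - \frac{46}{39} = - \frac{38}{35} - \frac{46}{39} = - \frac{3092}{1365} \approx -2.2652$)
$T{\left(t \right)} = \frac{149147}{4095} - \frac{2 t^{2}}{3}$ ($T{\left(t \right)} = - \frac{\left(- \frac{3092}{1365} - 107\right) + 2 t^{2}}{3} = - \frac{- \frac{149147}{1365} + 2 t^{2}}{3} = \frac{149147}{4095} - \frac{2 t^{2}}{3}$)
$\frac{1}{T{\left(B{\left(13 \right)} \right)} + 99083} = \frac{1}{\left(\frac{149147}{4095} - \frac{2 \cdot 13^{2}}{3}\right) + 99083} = \frac{1}{\left(\frac{149147}{4095} - \frac{338}{3}\right) + 99083} = \frac{1}{- \frac{312223}{4095} + 99083} = \frac{1}{\frac{405432662}{4095}} = \frac{4095}{405432662}$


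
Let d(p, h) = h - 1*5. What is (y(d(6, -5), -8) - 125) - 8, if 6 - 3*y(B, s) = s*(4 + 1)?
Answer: -353/3 ≈ -117.67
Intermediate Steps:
d(p, h) = -5 + h (d(p, h) = h - 5 = -5 + h)
y(B, s) = 2 - 5*s/3 (y(B, s) = 2 - s*(4 + 1)/3 = 2 - s*5/3 = 2 - 5*s/3)
(y(d(6, -5), -8) - 125) - 8 = ((2 - 5/3*(-8)) - 125) - 8 = ((2 + 40/3) - 125) - 8 = (46/3 - 125) - 8 = -329/3 - 8 = -353/3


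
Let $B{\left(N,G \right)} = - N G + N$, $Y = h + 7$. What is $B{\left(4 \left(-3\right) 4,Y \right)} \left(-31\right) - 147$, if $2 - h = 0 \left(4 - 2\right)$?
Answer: $-12051$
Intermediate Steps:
$h = 2$ ($h = 2 - 0 \left(4 - 2\right) = 2 - 0 \cdot 2 = 2 - 0 = 2 + 0 = 2$)
$Y = 9$ ($Y = 2 + 7 = 9$)
$B{\left(N,G \right)} = N - G N$ ($B{\left(N,G \right)} = - G N + N = N - G N$)
$B{\left(4 \left(-3\right) 4,Y \right)} \left(-31\right) - 147 = 4 \left(-3\right) 4 \left(1 - 9\right) \left(-31\right) - 147 = \left(-12\right) 4 \left(1 - 9\right) \left(-31\right) - 147 = \left(-48\right) \left(-8\right) \left(-31\right) - 147 = 384 \left(-31\right) - 147 = -11904 - 147 = -12051$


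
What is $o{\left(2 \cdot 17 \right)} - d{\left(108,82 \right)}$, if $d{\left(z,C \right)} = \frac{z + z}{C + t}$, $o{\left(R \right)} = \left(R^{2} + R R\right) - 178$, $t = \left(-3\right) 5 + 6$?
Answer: $\frac{155566}{73} \approx 2131.0$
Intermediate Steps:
$t = -9$ ($t = -15 + 6 = -9$)
$o{\left(R \right)} = -178 + 2 R^{2}$ ($o{\left(R \right)} = \left(R^{2} + R^{2}\right) - 178 = 2 R^{2} - 178 = -178 + 2 R^{2}$)
$d{\left(z,C \right)} = \frac{2 z}{-9 + C}$ ($d{\left(z,C \right)} = \frac{z + z}{C - 9} = \frac{2 z}{-9 + C}$)
$o{\left(2 \cdot 17 \right)} - d{\left(108,82 \right)} = \left(-178 + 2 \left(2 \cdot 17\right)^{2}\right) - 2 \cdot 108 \frac{1}{-9 + 82} = \left(-178 + 2 \cdot 34^{2}\right) - 2 \cdot 108 \cdot \frac{1}{73} = \left(-178 + 2 \cdot 1156\right) - 2 \cdot 108 \cdot \frac{1}{73} = \left(-178 + 2312\right) - \frac{216}{73} = 2134 - \frac{216}{73} = \frac{155566}{73}$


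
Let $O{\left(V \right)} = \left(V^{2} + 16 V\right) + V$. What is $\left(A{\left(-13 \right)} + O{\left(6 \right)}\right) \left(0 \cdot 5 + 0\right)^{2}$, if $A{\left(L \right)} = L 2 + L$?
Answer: $0$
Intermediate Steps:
$A{\left(L \right)} = 3 L$ ($A{\left(L \right)} = 2 L + L = 3 L$)
$O{\left(V \right)} = V^{2} + 17 V$
$\left(A{\left(-13 \right)} + O{\left(6 \right)}\right) \left(0 \cdot 5 + 0\right)^{2} = \left(3 \left(-13\right) + 6 \left(17 + 6\right)\right) \left(0 \cdot 5 + 0\right)^{2} = \left(-39 + 6 \cdot 23\right) \left(0 + 0\right)^{2} = \left(-39 + 138\right) 0^{2} = 99 \cdot 0 = 0$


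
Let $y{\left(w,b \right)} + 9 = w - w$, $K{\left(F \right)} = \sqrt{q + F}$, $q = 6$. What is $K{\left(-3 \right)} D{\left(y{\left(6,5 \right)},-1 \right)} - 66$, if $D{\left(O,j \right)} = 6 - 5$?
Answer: $-66 + \sqrt{3} \approx -64.268$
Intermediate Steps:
$K{\left(F \right)} = \sqrt{6 + F}$
$y{\left(w,b \right)} = -9$ ($y{\left(w,b \right)} = -9 + \left(w - w\right) = -9 + 0 = -9$)
$D{\left(O,j \right)} = 1$
$K{\left(-3 \right)} D{\left(y{\left(6,5 \right)},-1 \right)} - 66 = \sqrt{6 - 3} \cdot 1 - 66 = \sqrt{3} \cdot 1 - 66 = \sqrt{3} - 66 = -66 + \sqrt{3}$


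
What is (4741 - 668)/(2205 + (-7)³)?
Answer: 4073/1862 ≈ 2.1874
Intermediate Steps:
(4741 - 668)/(2205 + (-7)³) = 4073/(2205 - 343) = 4073/1862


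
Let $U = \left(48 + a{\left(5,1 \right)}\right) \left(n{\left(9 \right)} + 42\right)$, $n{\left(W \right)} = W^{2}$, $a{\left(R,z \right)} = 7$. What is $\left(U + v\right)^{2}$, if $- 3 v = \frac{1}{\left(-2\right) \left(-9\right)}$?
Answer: $\frac{133450665481}{2916} \approx 4.5765 \cdot 10^{7}$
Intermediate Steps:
$v = - \frac{1}{54}$ ($v = - \frac{1}{3 \left(\left(-2\right) \left(-9\right)\right)} = - \frac{1}{3 \cdot 18} = \left(- \frac{1}{3}\right) \frac{1}{18} = - \frac{1}{54} \approx -0.018519$)
$U = 6765$ ($U = \left(48 + 7\right) \left(9^{2} + 42\right) = 55 \left(81 + 42\right) = 55 \cdot 123 = 6765$)
$\left(U + v\right)^{2} = \left(6765 - \frac{1}{54}\right)^{2} = \left(\frac{365309}{54}\right)^{2} = \frac{133450665481}{2916}$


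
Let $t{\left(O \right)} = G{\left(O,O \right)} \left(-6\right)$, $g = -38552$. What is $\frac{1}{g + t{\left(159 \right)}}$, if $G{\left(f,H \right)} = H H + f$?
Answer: $- \frac{1}{191192} \approx -5.2303 \cdot 10^{-6}$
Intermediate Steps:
$G{\left(f,H \right)} = f + H^{2}$ ($G{\left(f,H \right)} = H^{2} + f = f + H^{2}$)
$t{\left(O \right)} = - 6 O - 6 O^{2}$ ($t{\left(O \right)} = \left(O + O^{2}\right) \left(-6\right) = - 6 O - 6 O^{2}$)
$\frac{1}{g + t{\left(159 \right)}} = \frac{1}{-38552 + 6 \cdot 159 \left(-1 - 159\right)} = \frac{1}{-38552 + 6 \cdot 159 \left(-160\right)} = \frac{1}{-38552 - 152640} = \frac{1}{-191192} = - \frac{1}{191192}$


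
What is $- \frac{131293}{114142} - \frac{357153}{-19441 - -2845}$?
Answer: $\frac{6431203183}{315716772} \approx 20.37$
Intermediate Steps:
$- \frac{131293}{114142} - \frac{357153}{-19441 - -2845} = \left(-131293\right) \frac{1}{114142} - \frac{357153}{-19441 + 2845} = - \frac{131293}{114142} - \frac{357153}{-16596} = - \frac{131293}{114142} - - \frac{119051}{5532} = - \frac{131293}{114142} + \frac{119051}{5532} = \frac{6431203183}{315716772}$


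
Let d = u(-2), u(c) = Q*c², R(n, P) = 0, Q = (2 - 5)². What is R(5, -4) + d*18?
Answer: 648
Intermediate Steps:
Q = 9 (Q = (-3)² = 9)
u(c) = 9*c²
d = 36 (d = 9*(-2)² = 9*4 = 36)
R(5, -4) + d*18 = 0 + 36*18 = 0 + 648 = 648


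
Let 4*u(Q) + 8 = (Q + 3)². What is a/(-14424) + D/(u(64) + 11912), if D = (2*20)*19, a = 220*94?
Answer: -129272345/93988587 ≈ -1.3754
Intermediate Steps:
a = 20680
u(Q) = -2 + (3 + Q)²/4 (u(Q) = -2 + (Q + 3)²/4 = -2 + (3 + Q)²/4)
D = 760 (D = 40*19 = 760)
a/(-14424) + D/(u(64) + 11912) = 20680/(-14424) + 760/((-2 + (3 + 64)²/4) + 11912) = 20680*(-1/14424) + 760/((-2 + (¼)*67²) + 11912) = -2585/1803 + 760/((-2 + (¼)*4489) + 11912) = -2585/1803 + 760/((-2 + 4489/4) + 11912) = -2585/1803 + 760/(4481/4 + 11912) = -2585/1803 + 760/(52129/4) = -2585/1803 + 760*(4/52129) = -2585/1803 + 3040/52129 = -129272345/93988587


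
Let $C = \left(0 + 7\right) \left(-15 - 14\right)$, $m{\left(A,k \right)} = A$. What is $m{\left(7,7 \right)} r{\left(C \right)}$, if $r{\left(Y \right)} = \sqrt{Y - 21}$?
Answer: $28 i \sqrt{14} \approx 104.77 i$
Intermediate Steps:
$C = -203$ ($C = 7 \left(-29\right) = -203$)
$r{\left(Y \right)} = \sqrt{-21 + Y}$
$m{\left(7,7 \right)} r{\left(C \right)} = 7 \sqrt{-21 - 203} = 7 \sqrt{-224} = 7 \cdot 4 i \sqrt{14} = 28 i \sqrt{14}$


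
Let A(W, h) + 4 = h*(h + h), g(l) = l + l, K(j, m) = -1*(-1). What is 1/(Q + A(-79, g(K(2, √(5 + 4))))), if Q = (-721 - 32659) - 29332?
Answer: -1/62708 ≈ -1.5947e-5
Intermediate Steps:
K(j, m) = 1
g(l) = 2*l
A(W, h) = -4 + 2*h² (A(W, h) = -4 + h*(h + h) = -4 + h*(2*h) = -4 + 2*h²)
Q = -62712 (Q = -33380 - 29332 = -62712)
1/(Q + A(-79, g(K(2, √(5 + 4))))) = 1/(-62712 + (-4 + 2*(2*1)²)) = 1/(-62712 + (-4 + 2*2²)) = 1/(-62712 + (-4 + 2*4)) = 1/(-62712 + (-4 + 8)) = 1/(-62712 + 4) = 1/(-62708) = -1/62708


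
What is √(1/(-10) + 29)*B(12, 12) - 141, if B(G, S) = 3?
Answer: -141 + 51*√10/10 ≈ -124.87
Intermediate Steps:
√(1/(-10) + 29)*B(12, 12) - 141 = √(1/(-10) + 29)*3 - 141 = √(-⅒ + 29)*3 - 141 = √(289/10)*3 - 141 = (17*√10/10)*3 - 141 = 51*√10/10 - 141 = -141 + 51*√10/10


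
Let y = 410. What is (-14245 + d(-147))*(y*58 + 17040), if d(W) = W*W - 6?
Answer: 300353560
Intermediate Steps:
d(W) = -6 + W**2 (d(W) = W**2 - 6 = -6 + W**2)
(-14245 + d(-147))*(y*58 + 17040) = (-14245 + (-6 + (-147)**2))*(410*58 + 17040) = (-14245 + (-6 + 21609))*(23780 + 17040) = (-14245 + 21603)*40820 = 7358*40820 = 300353560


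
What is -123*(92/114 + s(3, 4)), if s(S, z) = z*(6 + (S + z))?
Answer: -123410/19 ≈ -6495.3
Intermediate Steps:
s(S, z) = z*(6 + S + z)
-123*(92/114 + s(3, 4)) = -123*(92/114 + 4*(6 + 3 + 4)) = -123*(92*(1/114) + 4*13) = -123*(46/57 + 52) = -123*3010/57 = -123410/19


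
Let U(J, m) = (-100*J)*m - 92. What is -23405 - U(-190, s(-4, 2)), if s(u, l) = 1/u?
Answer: -18563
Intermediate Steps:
U(J, m) = -92 - 100*J*m (U(J, m) = -100*J*m - 92 = -92 - 100*J*m)
-23405 - U(-190, s(-4, 2)) = -23405 - (-92 - 100*(-190)/(-4)) = -23405 - (-92 - 100*(-190)*(-¼)) = -23405 - (-92 - 4750) = -23405 - 1*(-4842) = -23405 + 4842 = -18563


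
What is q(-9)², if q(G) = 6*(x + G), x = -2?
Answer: 4356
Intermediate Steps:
q(G) = -12 + 6*G (q(G) = 6*(-2 + G) = -12 + 6*G)
q(-9)² = (-12 + 6*(-9))² = (-12 - 54)² = (-66)² = 4356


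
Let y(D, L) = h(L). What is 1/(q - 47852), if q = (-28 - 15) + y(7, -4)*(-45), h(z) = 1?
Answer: -1/47940 ≈ -2.0859e-5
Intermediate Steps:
y(D, L) = 1
q = -88 (q = (-28 - 15) + 1*(-45) = -43 - 45 = -88)
1/(q - 47852) = 1/(-88 - 47852) = 1/(-47940) = -1/47940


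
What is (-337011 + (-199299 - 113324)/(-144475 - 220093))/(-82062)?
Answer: 122863113625/29917179216 ≈ 4.1068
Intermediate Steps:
(-337011 + (-199299 - 113324)/(-144475 - 220093))/(-82062) = (-337011 - 312623/(-364568))*(-1/82062) = (-337011 - 312623*(-1/364568))*(-1/82062) = (-337011 + 312623/364568)*(-1/82062) = -122863113625/364568*(-1/82062) = 122863113625/29917179216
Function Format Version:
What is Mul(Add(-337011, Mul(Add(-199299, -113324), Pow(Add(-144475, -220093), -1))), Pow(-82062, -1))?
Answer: Rational(122863113625, 29917179216) ≈ 4.1068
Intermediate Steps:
Mul(Add(-337011, Mul(Add(-199299, -113324), Pow(Add(-144475, -220093), -1))), Pow(-82062, -1)) = Mul(Add(-337011, Mul(-312623, Pow(-364568, -1))), Rational(-1, 82062)) = Mul(Add(-337011, Mul(-312623, Rational(-1, 364568))), Rational(-1, 82062)) = Mul(Add(-337011, Rational(312623, 364568)), Rational(-1, 82062)) = Mul(Rational(-122863113625, 364568), Rational(-1, 82062)) = Rational(122863113625, 29917179216)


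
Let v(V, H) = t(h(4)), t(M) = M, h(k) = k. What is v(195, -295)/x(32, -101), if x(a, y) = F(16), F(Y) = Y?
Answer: ¼ ≈ 0.25000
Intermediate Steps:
x(a, y) = 16
v(V, H) = 4
v(195, -295)/x(32, -101) = 4/16 = 4*(1/16) = ¼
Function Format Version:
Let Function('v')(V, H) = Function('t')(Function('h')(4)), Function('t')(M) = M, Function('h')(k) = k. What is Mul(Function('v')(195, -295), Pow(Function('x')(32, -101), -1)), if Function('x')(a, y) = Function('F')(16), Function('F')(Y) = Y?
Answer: Rational(1, 4) ≈ 0.25000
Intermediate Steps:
Function('x')(a, y) = 16
Function('v')(V, H) = 4
Mul(Function('v')(195, -295), Pow(Function('x')(32, -101), -1)) = Mul(4, Pow(16, -1)) = Mul(4, Rational(1, 16)) = Rational(1, 4)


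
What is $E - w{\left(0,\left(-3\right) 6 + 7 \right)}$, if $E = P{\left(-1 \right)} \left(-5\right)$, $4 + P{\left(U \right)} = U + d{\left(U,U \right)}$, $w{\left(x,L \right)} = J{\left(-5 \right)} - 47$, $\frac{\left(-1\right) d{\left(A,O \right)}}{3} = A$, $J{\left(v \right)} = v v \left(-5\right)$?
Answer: $182$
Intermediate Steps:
$J{\left(v \right)} = - 5 v^{2}$ ($J{\left(v \right)} = v^{2} \left(-5\right) = - 5 v^{2}$)
$d{\left(A,O \right)} = - 3 A$
$w{\left(x,L \right)} = -172$ ($w{\left(x,L \right)} = - 5 \left(-5\right)^{2} - 47 = \left(-5\right) 25 - 47 = -125 - 47 = -172$)
$P{\left(U \right)} = -4 - 2 U$ ($P{\left(U \right)} = -4 + \left(U - 3 U\right) = -4 - 2 U$)
$E = 10$ ($E = \left(-4 - -2\right) \left(-5\right) = \left(-4 + 2\right) \left(-5\right) = \left(-2\right) \left(-5\right) = 10$)
$E - w{\left(0,\left(-3\right) 6 + 7 \right)} = 10 - -172 = 10 + 172 = 182$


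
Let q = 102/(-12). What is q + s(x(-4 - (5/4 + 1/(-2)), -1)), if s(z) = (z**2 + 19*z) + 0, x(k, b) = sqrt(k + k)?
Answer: -18 + 19*I*sqrt(38)/2 ≈ -18.0 + 58.562*I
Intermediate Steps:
q = -17/2 (q = 102*(-1/12) = -17/2 ≈ -8.5000)
x(k, b) = sqrt(2)*sqrt(k) (x(k, b) = sqrt(2*k) = sqrt(2)*sqrt(k))
s(z) = z**2 + 19*z
q + s(x(-4 - (5/4 + 1/(-2)), -1)) = -17/2 + (sqrt(2)*sqrt(-4 - (5/4 + 1/(-2))))*(19 + sqrt(2)*sqrt(-4 - (5/4 + 1/(-2)))) = -17/2 + (sqrt(2)*sqrt(-4 - (5*(1/4) + 1*(-1/2))))*(19 + sqrt(2)*sqrt(-4 - (5*(1/4) + 1*(-1/2)))) = -17/2 + (sqrt(2)*sqrt(-4 - (5/4 - 1/2)))*(19 + sqrt(2)*sqrt(-4 - (5/4 - 1/2))) = -17/2 + (sqrt(2)*sqrt(-4 - 1*3/4))*(19 + sqrt(2)*sqrt(-4 - 1*3/4)) = -17/2 + (sqrt(2)*sqrt(-4 - 3/4))*(19 + sqrt(2)*sqrt(-4 - 3/4)) = -17/2 + (sqrt(2)*sqrt(-19/4))*(19 + sqrt(2)*sqrt(-19/4)) = -17/2 + (sqrt(2)*(I*sqrt(19)/2))*(19 + sqrt(2)*(I*sqrt(19)/2)) = -17/2 + (I*sqrt(38)/2)*(19 + I*sqrt(38)/2) = -17/2 + I*sqrt(38)*(19 + I*sqrt(38)/2)/2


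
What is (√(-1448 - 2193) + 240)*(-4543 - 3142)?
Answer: -1844400 - 7685*I*√3641 ≈ -1.8444e+6 - 4.6372e+5*I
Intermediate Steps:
(√(-1448 - 2193) + 240)*(-4543 - 3142) = (√(-3641) + 240)*(-7685) = (I*√3641 + 240)*(-7685) = (240 + I*√3641)*(-7685) = -1844400 - 7685*I*√3641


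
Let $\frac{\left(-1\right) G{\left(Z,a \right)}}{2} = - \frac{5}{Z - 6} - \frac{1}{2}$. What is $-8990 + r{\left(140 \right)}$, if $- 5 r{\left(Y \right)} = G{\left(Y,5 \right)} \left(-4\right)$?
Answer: $- \frac{3011362}{335} \approx -8989.1$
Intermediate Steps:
$G{\left(Z,a \right)} = 1 + \frac{10}{-6 + Z}$ ($G{\left(Z,a \right)} = - 2 \left(- \frac{5}{Z - 6} - \frac{1}{2}\right) = - 2 \left(- \frac{5}{-6 + Z} - \frac{1}{2}\right) = - 2 \left(- \frac{1}{2} - \frac{5}{-6 + Z}\right) = 1 + \frac{10}{-6 + Z}$)
$r{\left(Y \right)} = \frac{4 \left(4 + Y\right)}{5 \left(-6 + Y\right)}$ ($r{\left(Y \right)} = - \frac{\frac{4 + Y}{-6 + Y} \left(-4\right)}{5} = - \frac{\left(-4\right) \frac{1}{-6 + Y} \left(4 + Y\right)}{5} = \frac{4 \left(4 + Y\right)}{5 \left(-6 + Y\right)}$)
$-8990 + r{\left(140 \right)} = -8990 + \frac{4 \left(4 + 140\right)}{5 \left(-6 + 140\right)} = -8990 + \frac{4}{5} \cdot \frac{1}{134} \cdot 144 = -8990 + \frac{288}{335} = - \frac{3011362}{335}$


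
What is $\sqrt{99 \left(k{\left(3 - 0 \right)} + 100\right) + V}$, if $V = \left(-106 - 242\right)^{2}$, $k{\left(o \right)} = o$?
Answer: $9 \sqrt{1621} \approx 362.35$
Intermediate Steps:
$V = 121104$ ($V = \left(-348\right)^{2} = 121104$)
$\sqrt{99 \left(k{\left(3 - 0 \right)} + 100\right) + V} = \sqrt{99 \left(\left(3 - 0\right) + 100\right) + 121104} = \sqrt{99 \left(\left(3 + 0\right) + 100\right) + 121104} = \sqrt{99 \left(3 + 100\right) + 121104} = \sqrt{99 \cdot 103 + 121104} = \sqrt{10197 + 121104} = \sqrt{131301} = 9 \sqrt{1621}$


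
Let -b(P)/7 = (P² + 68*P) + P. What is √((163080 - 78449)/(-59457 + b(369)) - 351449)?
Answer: I*√498365620665733470/1190811 ≈ 592.83*I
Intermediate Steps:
b(P) = -483*P - 7*P² (b(P) = -7*((P² + 68*P) + P) = -7*(P² + 69*P) = -483*P - 7*P²)
√((163080 - 78449)/(-59457 + b(369)) - 351449) = √((163080 - 78449)/(-59457 - 7*369*(69 + 369)) - 351449) = √(84631/(-59457 - 7*369*438) - 351449) = √(84631/(-59457 - 1131354) - 351449) = √(84631/(-1190811) - 351449) = √(84631*(-1/1190811) - 351449) = √(-84631/1190811 - 351449) = √(-418509419770/1190811) = I*√498365620665733470/1190811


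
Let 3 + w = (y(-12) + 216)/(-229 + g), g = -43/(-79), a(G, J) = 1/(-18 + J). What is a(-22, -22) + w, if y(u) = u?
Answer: -29463/7520 ≈ -3.9180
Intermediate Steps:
g = 43/79 (g = -43*(-1/79) = 43/79 ≈ 0.54430)
w = -5855/1504 (w = -3 + (-12 + 216)/(-229 + 43/79) = -3 + 204/(-18048/79) = -3 + 204*(-79/18048) = -3 - 1343/1504 = -5855/1504 ≈ -3.8930)
a(-22, -22) + w = 1/(-18 - 22) - 5855/1504 = 1/(-40) - 5855/1504 = -1/40 - 5855/1504 = -29463/7520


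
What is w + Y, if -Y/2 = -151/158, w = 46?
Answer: 3785/79 ≈ 47.911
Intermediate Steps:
Y = 151/79 (Y = -(-302)/158 = -2*(-151/158) = 151/79 ≈ 1.9114)
w + Y = 46 + 151/79 = 3785/79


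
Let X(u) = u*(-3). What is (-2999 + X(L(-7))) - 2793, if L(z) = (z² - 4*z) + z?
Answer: -6002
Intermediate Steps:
L(z) = z² - 3*z
X(u) = -3*u
(-2999 + X(L(-7))) - 2793 = (-2999 - (-21)*(-3 - 7)) - 2793 = (-2999 - (-21)*(-10)) - 2793 = (-2999 - 3*70) - 2793 = (-2999 - 210) - 2793 = -3209 - 2793 = -6002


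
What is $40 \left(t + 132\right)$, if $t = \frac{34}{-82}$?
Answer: $\frac{215800}{41} \approx 5263.4$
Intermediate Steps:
$t = - \frac{17}{41}$ ($t = 34 \left(- \frac{1}{82}\right) = - \frac{17}{41} \approx -0.41463$)
$40 \left(t + 132\right) = 40 \left(- \frac{17}{41} + 132\right) = 40 \cdot \frac{5395}{41} = \frac{215800}{41}$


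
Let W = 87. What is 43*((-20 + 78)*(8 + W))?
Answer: 236930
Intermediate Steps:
43*((-20 + 78)*(8 + W)) = 43*((-20 + 78)*(8 + 87)) = 43*(58*95) = 43*5510 = 236930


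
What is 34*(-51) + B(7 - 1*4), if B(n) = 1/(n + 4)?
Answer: -12137/7 ≈ -1733.9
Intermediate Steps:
B(n) = 1/(4 + n)
34*(-51) + B(7 - 1*4) = 34*(-51) + 1/(4 + (7 - 1*4)) = -1734 + 1/(4 + (7 - 4)) = -1734 + 1/(4 + 3) = -1734 + 1/7 = -1734 + ⅐ = -12137/7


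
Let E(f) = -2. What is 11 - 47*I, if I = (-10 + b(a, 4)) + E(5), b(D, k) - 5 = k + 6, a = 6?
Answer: -130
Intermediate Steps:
b(D, k) = 11 + k (b(D, k) = 5 + (k + 6) = 5 + (6 + k) = 11 + k)
I = 3 (I = (-10 + (11 + 4)) - 2 = (-10 + 15) - 2 = 5 - 2 = 3)
11 - 47*I = 11 - 47*3 = 11 - 141 = -130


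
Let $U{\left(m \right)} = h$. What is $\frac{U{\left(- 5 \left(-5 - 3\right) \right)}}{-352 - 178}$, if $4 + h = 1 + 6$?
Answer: $- \frac{3}{530} \approx -0.0056604$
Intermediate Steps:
$h = 3$ ($h = -4 + \left(1 + 6\right) = -4 + 7 = 3$)
$U{\left(m \right)} = 3$
$\frac{U{\left(- 5 \left(-5 - 3\right) \right)}}{-352 - 178} = \frac{1}{-352 - 178} \cdot 3 = \frac{1}{-530} \cdot 3 = \left(- \frac{1}{530}\right) 3 = - \frac{3}{530}$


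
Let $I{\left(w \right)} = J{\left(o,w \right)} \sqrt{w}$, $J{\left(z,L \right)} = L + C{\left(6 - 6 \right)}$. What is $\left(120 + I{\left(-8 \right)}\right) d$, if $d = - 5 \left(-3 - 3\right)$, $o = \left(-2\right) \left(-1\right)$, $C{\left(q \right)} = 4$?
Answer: $3600 - 240 i \sqrt{2} \approx 3600.0 - 339.41 i$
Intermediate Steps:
$o = 2$
$J{\left(z,L \right)} = 4 + L$ ($J{\left(z,L \right)} = L + 4 = 4 + L$)
$d = 30$ ($d = \left(-5\right) \left(-6\right) = 30$)
$I{\left(w \right)} = \sqrt{w} \left(4 + w\right)$ ($I{\left(w \right)} = \left(4 + w\right) \sqrt{w} = \sqrt{w} \left(4 + w\right)$)
$\left(120 + I{\left(-8 \right)}\right) d = \left(120 + \sqrt{-8} \left(4 - 8\right)\right) 30 = \left(120 + 2 i \sqrt{2} \left(-4\right)\right) 30 = \left(120 - 8 i \sqrt{2}\right) 30 = 3600 - 240 i \sqrt{2}$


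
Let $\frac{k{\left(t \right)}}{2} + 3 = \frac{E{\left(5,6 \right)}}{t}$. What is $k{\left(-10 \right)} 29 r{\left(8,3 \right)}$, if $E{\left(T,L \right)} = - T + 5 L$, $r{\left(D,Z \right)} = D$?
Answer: $-2552$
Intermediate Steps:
$k{\left(t \right)} = -6 + \frac{50}{t}$ ($k{\left(t \right)} = -6 + 2 \frac{\left(-1\right) 5 + 5 \cdot 6}{t} = -6 + 2 \frac{-5 + 30}{t} = -6 + 2 \frac{25}{t} = -6 + \frac{50}{t}$)
$k{\left(-10 \right)} 29 r{\left(8,3 \right)} = \left(-6 + \frac{50}{-10}\right) 29 \cdot 8 = \left(-6 + 50 \left(- \frac{1}{10}\right)\right) 29 \cdot 8 = \left(-6 - 5\right) 29 \cdot 8 = \left(-11\right) 29 \cdot 8 = \left(-319\right) 8 = -2552$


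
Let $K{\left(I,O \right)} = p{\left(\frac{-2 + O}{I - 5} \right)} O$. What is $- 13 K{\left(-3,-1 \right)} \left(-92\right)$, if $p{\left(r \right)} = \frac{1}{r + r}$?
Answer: $- \frac{4784}{3} \approx -1594.7$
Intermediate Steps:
$p{\left(r \right)} = \frac{1}{2 r}$
$K{\left(I,O \right)} = \frac{O \left(-5 + I\right)}{2 \left(-2 + O\right)}$ ($K{\left(I,O \right)} = \frac{1}{2 \frac{-2 + O}{I - 5}} O = \frac{1}{2 \frac{-2 + O}{-5 + I}} O = \frac{\frac{1}{-2 + O} \left(-5 + I\right)}{2} O = \frac{-5 + I}{2 \left(-2 + O\right)} O = \frac{O \left(-5 + I\right)}{2 \left(-2 + O\right)}$)
$- 13 K{\left(-3,-1 \right)} \left(-92\right) = - 13 \cdot \frac{1}{2} \left(-1\right) \frac{1}{-2 - 1} \left(-5 - 3\right) \left(-92\right) = - 13 \cdot \frac{1}{2} \left(-1\right) \frac{1}{-3} \left(-8\right) \left(-92\right) = - 13 \cdot \frac{1}{2} \left(-1\right) \left(- \frac{1}{3}\right) \left(-8\right) \left(-92\right) = \left(-13\right) \left(- \frac{4}{3}\right) \left(-92\right) = \frac{52}{3} \left(-92\right) = - \frac{4784}{3}$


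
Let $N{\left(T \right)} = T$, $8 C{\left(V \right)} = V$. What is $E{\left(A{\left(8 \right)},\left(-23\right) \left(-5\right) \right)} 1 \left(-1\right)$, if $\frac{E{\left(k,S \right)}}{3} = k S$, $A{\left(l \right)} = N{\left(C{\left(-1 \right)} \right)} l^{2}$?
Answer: $2760$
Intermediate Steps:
$C{\left(V \right)} = \frac{V}{8}$
$A{\left(l \right)} = - \frac{l^{2}}{8}$ ($A{\left(l \right)} = \frac{1}{8} \left(-1\right) l^{2} = - \frac{l^{2}}{8}$)
$E{\left(k,S \right)} = 3 S k$ ($E{\left(k,S \right)} = 3 k S = 3 S k$)
$E{\left(A{\left(8 \right)},\left(-23\right) \left(-5\right) \right)} 1 \left(-1\right) = 3 \left(\left(-23\right) \left(-5\right)\right) \left(- \frac{8^{2}}{8}\right) 1 \left(-1\right) = 3 \cdot 115 \left(\left(- \frac{1}{8}\right) 64\right) \left(-1\right) = 3 \cdot 115 \left(-8\right) \left(-1\right) = \left(-2760\right) \left(-1\right) = 2760$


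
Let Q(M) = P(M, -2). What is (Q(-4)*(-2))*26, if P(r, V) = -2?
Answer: 104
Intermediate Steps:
Q(M) = -2
(Q(-4)*(-2))*26 = -2*(-2)*26 = 4*26 = 104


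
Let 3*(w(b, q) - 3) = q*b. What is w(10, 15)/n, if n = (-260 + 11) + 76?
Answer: -53/173 ≈ -0.30636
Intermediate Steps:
w(b, q) = 3 + b*q/3 (w(b, q) = 3 + (q*b)/3 = 3 + (b*q)/3 = 3 + b*q/3)
n = -173 (n = -249 + 76 = -173)
w(10, 15)/n = (3 + (⅓)*10*15)/(-173) = (3 + 50)*(-1/173) = 53*(-1/173) = -53/173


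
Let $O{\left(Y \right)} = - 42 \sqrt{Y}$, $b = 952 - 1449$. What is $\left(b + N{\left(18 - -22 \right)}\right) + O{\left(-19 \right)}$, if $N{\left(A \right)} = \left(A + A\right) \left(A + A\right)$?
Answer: $5903 - 42 i \sqrt{19} \approx 5903.0 - 183.07 i$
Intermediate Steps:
$b = -497$
$N{\left(A \right)} = 4 A^{2}$ ($N{\left(A \right)} = 2 A 2 A = 4 A^{2}$)
$\left(b + N{\left(18 - -22 \right)}\right) + O{\left(-19 \right)} = \left(-497 + 4 \left(18 - -22\right)^{2}\right) - 42 \sqrt{-19} = \left(-497 + 4 \left(18 + 22\right)^{2}\right) - 42 i \sqrt{19} = \left(-497 + 4 \cdot 40^{2}\right) - 42 i \sqrt{19} = \left(-497 + 4 \cdot 1600\right) - 42 i \sqrt{19} = \left(-497 + 6400\right) - 42 i \sqrt{19} = 5903 - 42 i \sqrt{19}$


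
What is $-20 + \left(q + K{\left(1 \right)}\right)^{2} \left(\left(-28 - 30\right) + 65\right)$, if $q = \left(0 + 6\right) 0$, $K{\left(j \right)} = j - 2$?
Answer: $-13$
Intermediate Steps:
$K{\left(j \right)} = -2 + j$
$q = 0$ ($q = 6 \cdot 0 = 0$)
$-20 + \left(q + K{\left(1 \right)}\right)^{2} \left(\left(-28 - 30\right) + 65\right) = -20 + \left(0 + \left(-2 + 1\right)\right)^{2} \left(\left(-28 - 30\right) + 65\right) = -20 + \left(0 - 1\right)^{2} \left(\left(-28 - 30\right) + 65\right) = -20 + \left(-1\right)^{2} \left(-58 + 65\right) = -20 + 1 \cdot 7 = -20 + 7 = -13$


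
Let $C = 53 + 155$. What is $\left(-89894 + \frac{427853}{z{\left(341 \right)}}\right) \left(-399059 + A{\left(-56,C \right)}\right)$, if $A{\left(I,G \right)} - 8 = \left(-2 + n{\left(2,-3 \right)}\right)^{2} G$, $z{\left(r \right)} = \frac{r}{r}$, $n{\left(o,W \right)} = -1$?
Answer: $-134230217661$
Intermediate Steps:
$z{\left(r \right)} = 1$
$C = 208$
$A{\left(I,G \right)} = 8 + 9 G$ ($A{\left(I,G \right)} = 8 + \left(-2 - 1\right)^{2} G = 8 + \left(-3\right)^{2} G = 8 + 9 G$)
$\left(-89894 + \frac{427853}{z{\left(341 \right)}}\right) \left(-399059 + A{\left(-56,C \right)}\right) = \left(-89894 + \frac{427853}{1}\right) \left(-399059 + \left(8 + 9 \cdot 208\right)\right) = \left(-89894 + 427853 \cdot 1\right) \left(-399059 + \left(8 + 1872\right)\right) = \left(-89894 + 427853\right) \left(-399059 + 1880\right) = 337959 \left(-397179\right) = -134230217661$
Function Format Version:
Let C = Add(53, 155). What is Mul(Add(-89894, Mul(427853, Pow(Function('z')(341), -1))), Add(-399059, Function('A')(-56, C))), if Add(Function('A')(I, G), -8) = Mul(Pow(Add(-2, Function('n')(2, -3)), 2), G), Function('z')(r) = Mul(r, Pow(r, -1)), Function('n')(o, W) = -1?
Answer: -134230217661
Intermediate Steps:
Function('z')(r) = 1
C = 208
Function('A')(I, G) = Add(8, Mul(9, G)) (Function('A')(I, G) = Add(8, Mul(Pow(Add(-2, -1), 2), G)) = Add(8, Mul(Pow(-3, 2), G)) = Add(8, Mul(9, G)))
Mul(Add(-89894, Mul(427853, Pow(Function('z')(341), -1))), Add(-399059, Function('A')(-56, C))) = Mul(Add(-89894, Mul(427853, Pow(1, -1))), Add(-399059, Add(8, Mul(9, 208)))) = Mul(Add(-89894, Mul(427853, 1)), Add(-399059, Add(8, 1872))) = Mul(Add(-89894, 427853), Add(-399059, 1880)) = Mul(337959, -397179) = -134230217661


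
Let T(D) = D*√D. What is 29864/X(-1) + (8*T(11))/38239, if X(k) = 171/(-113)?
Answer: -3374632/171 + 88*√11/38239 ≈ -19735.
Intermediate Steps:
X(k) = -171/113 (X(k) = 171*(-1/113) = -171/113)
T(D) = D^(3/2)
29864/X(-1) + (8*T(11))/38239 = 29864/(-171/113) + (8*11^(3/2))/38239 = 29864*(-113/171) + (8*(11*√11))*(1/38239) = -3374632/171 + (88*√11)*(1/38239) = -3374632/171 + 88*√11/38239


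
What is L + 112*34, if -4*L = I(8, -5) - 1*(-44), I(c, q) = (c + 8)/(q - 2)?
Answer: 26583/7 ≈ 3797.6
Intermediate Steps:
I(c, q) = (8 + c)/(-2 + q)
L = -73/7 (L = -((8 + 8)/(-2 - 5) - 1*(-44))/4 = -(16/(-7) + 44)/4 = -(-⅐*16 + 44)/4 = -(-16/7 + 44)/4 = -¼*292/7 = -73/7 ≈ -10.429)
L + 112*34 = -73/7 + 112*34 = -73/7 + 3808 = 26583/7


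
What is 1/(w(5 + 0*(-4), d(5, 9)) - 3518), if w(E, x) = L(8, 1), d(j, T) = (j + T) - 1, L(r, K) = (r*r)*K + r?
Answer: -1/3446 ≈ -0.00029019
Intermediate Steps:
L(r, K) = r + K*r² (L(r, K) = r²*K + r = K*r² + r = r + K*r²)
d(j, T) = -1 + T + j (d(j, T) = (T + j) - 1 = -1 + T + j)
w(E, x) = 72 (w(E, x) = 8*(1 + 1*8) = 8*(1 + 8) = 8*9 = 72)
1/(w(5 + 0*(-4), d(5, 9)) - 3518) = 1/(72 - 3518) = 1/(-3446) = -1/3446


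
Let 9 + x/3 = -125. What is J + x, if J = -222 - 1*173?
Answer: -797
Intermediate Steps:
J = -395 (J = -222 - 173 = -395)
x = -402 (x = -27 + 3*(-125) = -27 - 375 = -402)
J + x = -395 - 402 = -797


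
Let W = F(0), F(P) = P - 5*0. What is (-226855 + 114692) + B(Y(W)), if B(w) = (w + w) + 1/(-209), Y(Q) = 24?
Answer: -23432036/209 ≈ -1.1212e+5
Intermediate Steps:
F(P) = P (F(P) = P + 0 = P)
W = 0
B(w) = -1/209 + 2*w (B(w) = 2*w - 1/209 = -1/209 + 2*w)
(-226855 + 114692) + B(Y(W)) = (-226855 + 114692) + (-1/209 + 2*24) = -112163 + (-1/209 + 48) = -112163 + 10031/209 = -23432036/209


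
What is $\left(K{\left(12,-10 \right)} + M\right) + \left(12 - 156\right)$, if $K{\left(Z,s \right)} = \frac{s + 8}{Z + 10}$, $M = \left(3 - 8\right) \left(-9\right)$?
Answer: $- \frac{1090}{11} \approx -99.091$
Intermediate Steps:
$M = 45$ ($M = \left(-5\right) \left(-9\right) = 45$)
$K{\left(Z,s \right)} = \frac{8 + s}{10 + Z}$
$\left(K{\left(12,-10 \right)} + M\right) + \left(12 - 156\right) = \left(\frac{8 - 10}{10 + 12} + 45\right) + \left(12 - 156\right) = \left(\frac{1}{22} \left(-2\right) + 45\right) - 144 = \left(- \frac{1}{11} + 45\right) - 144 = \frac{494}{11} - 144 = - \frac{1090}{11}$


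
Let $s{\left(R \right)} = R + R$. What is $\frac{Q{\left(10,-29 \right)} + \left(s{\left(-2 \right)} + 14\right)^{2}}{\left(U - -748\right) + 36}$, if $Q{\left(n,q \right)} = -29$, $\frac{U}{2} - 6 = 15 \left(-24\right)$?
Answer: $\frac{71}{76} \approx 0.93421$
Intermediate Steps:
$U = -708$ ($U = 12 + 2 \cdot 15 \left(-24\right) = 12 + 2 \left(-360\right) = 12 - 720 = -708$)
$s{\left(R \right)} = 2 R$
$\frac{Q{\left(10,-29 \right)} + \left(s{\left(-2 \right)} + 14\right)^{2}}{\left(U - -748\right) + 36} = \frac{-29 + \left(2 \left(-2\right) + 14\right)^{2}}{\left(-708 - -748\right) + 36} = \frac{-29 + \left(-4 + 14\right)^{2}}{\left(-708 + 748\right) + 36} = \frac{-29 + 10^{2}}{40 + 36} = \frac{-29 + 100}{76} = 71 \cdot \frac{1}{76} = \frac{71}{76}$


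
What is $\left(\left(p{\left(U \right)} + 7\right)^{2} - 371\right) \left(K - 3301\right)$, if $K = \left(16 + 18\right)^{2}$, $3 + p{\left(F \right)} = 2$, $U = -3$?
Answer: $718575$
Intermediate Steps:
$p{\left(F \right)} = -1$ ($p{\left(F \right)} = -3 + 2 = -1$)
$K = 1156$ ($K = 34^{2} = 1156$)
$\left(\left(p{\left(U \right)} + 7\right)^{2} - 371\right) \left(K - 3301\right) = \left(\left(-1 + 7\right)^{2} - 371\right) \left(1156 - 3301\right) = \left(6^{2} - 371\right) \left(-2145\right) = \left(36 - 371\right) \left(-2145\right) = \left(-335\right) \left(-2145\right) = 718575$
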